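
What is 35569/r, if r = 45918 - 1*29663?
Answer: 35569/16255 ≈ 2.1882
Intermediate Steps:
r = 16255 (r = 45918 - 29663 = 16255)
35569/r = 35569/16255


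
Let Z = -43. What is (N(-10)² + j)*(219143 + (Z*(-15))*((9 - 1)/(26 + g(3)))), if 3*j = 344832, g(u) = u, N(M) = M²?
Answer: 794682197808/29 ≈ 2.7403e+10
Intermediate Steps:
j = 114944 (j = (⅓)*344832 = 114944)
(N(-10)² + j)*(219143 + (Z*(-15))*((9 - 1)/(26 + g(3)))) = (((-10)²)² + 114944)*(219143 + (-43*(-15))*((9 - 1)/(26 + 3))) = (100² + 114944)*(219143 + 645*(8/29)) = (10000 + 114944)*(219143 + 645*(8*(1/29))) = 124944*(219143 + 645*(8/29)) = 124944*(219143 + 5160/29) = 124944*(6360307/29) = 794682197808/29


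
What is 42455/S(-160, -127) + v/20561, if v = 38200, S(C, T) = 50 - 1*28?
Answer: 873757655/452342 ≈ 1931.6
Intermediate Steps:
S(C, T) = 22 (S(C, T) = 50 - 28 = 22)
42455/S(-160, -127) + v/20561 = 42455/22 + 38200/20561 = 873757655/452342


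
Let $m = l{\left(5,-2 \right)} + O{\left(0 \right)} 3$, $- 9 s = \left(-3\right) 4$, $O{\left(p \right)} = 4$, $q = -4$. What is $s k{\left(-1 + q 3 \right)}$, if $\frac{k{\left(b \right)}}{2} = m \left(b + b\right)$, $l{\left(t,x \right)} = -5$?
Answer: $- \frac{1456}{3} \approx -485.33$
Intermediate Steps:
$s = \frac{4}{3}$ ($s = - \frac{\left(-3\right) 4}{9} = \left(- \frac{1}{9}\right) \left(-12\right) = \frac{4}{3} \approx 1.3333$)
$m = 7$ ($m = -5 + 4 \cdot 3 = -5 + 12 = 7$)
$k{\left(b \right)} = 28 b$ ($k{\left(b \right)} = 2 \cdot 7 \left(b + b\right) = 2 \cdot 7 \cdot 2 b = 2 \cdot 14 b = 28 b$)
$s k{\left(-1 + q 3 \right)} = \frac{4 \cdot 28 \left(-1 - 12\right)}{3} = \frac{4 \cdot 28 \left(-13\right)}{3} = \frac{4}{3} \left(-364\right) = - \frac{1456}{3}$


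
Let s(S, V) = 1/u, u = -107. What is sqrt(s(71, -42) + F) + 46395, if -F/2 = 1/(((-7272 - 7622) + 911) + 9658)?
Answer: 46395 + I*sqrt(76098721)/92555 ≈ 46395.0 + 0.094252*I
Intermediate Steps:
s(S, V) = -1/107 (s(S, V) = 1/(-107) = -1/107)
F = 2/4325 (F = -2/(((-7272 - 7622) + 911) + 9658) = -2/((-14894 + 911) + 9658) = -2/(-13983 + 9658) = -2/(-4325) = -2*(-1/4325) = 2/4325 ≈ 0.00046243)
sqrt(s(71, -42) + F) + 46395 = sqrt(-1/107 + 2/4325) + 46395 = sqrt(-4111/462775) + 46395 = I*sqrt(76098721)/92555 + 46395 = 46395 + I*sqrt(76098721)/92555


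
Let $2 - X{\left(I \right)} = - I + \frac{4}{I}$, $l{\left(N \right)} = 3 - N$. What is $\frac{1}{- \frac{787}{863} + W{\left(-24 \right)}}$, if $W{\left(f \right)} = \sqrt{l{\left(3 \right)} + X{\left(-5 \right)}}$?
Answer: $- \frac{3395905}{11289304} - \frac{744769 i \sqrt{55}}{11289304} \approx -0.30081 - 0.48926 i$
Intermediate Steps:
$X{\left(I \right)} = 2 + I - \frac{4}{I}$ ($X{\left(I \right)} = 2 - \left(- I + \frac{4}{I}\right) = 2 + \left(I - \frac{4}{I}\right) = 2 + I - \frac{4}{I}$)
$W{\left(f \right)} = \frac{i \sqrt{55}}{5}$ ($W{\left(f \right)} = \sqrt{\left(3 - 3\right) - \left(3 - \frac{4}{5}\right)} = \sqrt{\left(3 - 3\right) - \frac{11}{5}} = \sqrt{0 + \left(2 - 5 + \frac{4}{5}\right)} = \sqrt{0 - \frac{11}{5}} = \sqrt{- \frac{11}{5}} = \frac{i \sqrt{55}}{5}$)
$\frac{1}{- \frac{787}{863} + W{\left(-24 \right)}} = \frac{1}{- \frac{787}{863} + \frac{i \sqrt{55}}{5}}$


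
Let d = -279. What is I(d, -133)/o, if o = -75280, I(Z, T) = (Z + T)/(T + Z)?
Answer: -1/75280 ≈ -1.3284e-5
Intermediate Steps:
I(Z, T) = 1 (I(Z, T) = (T + Z)/(T + Z) = 1)
I(d, -133)/o = 1/(-75280) = 1*(-1/75280) = -1/75280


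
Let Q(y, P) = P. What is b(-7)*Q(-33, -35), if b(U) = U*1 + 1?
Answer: 210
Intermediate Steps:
b(U) = 1 + U (b(U) = U + 1 = 1 + U)
b(-7)*Q(-33, -35) = (1 - 7)*(-35) = -6*(-35) = 210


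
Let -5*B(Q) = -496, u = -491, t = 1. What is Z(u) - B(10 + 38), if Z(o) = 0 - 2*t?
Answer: -506/5 ≈ -101.20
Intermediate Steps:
B(Q) = 496/5 (B(Q) = -⅕*(-496) = 496/5)
Z(o) = -2 (Z(o) = 0 - 2*1 = 0 - 2 = -2)
Z(u) - B(10 + 38) = -2 - 1*496/5 = -2 - 496/5 = -506/5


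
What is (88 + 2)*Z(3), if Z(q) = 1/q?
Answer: 30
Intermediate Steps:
Z(q) = 1/q
(88 + 2)*Z(3) = (88 + 2)/3 = 90*(⅓) = 30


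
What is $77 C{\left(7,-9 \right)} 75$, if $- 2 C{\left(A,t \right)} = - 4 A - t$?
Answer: $\frac{109725}{2} \approx 54863.0$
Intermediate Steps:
$C{\left(A,t \right)} = \frac{t}{2} + 2 A$ ($C{\left(A,t \right)} = - \frac{- 4 A - t}{2} = - \frac{- t - 4 A}{2} = \frac{t}{2} + 2 A$)
$77 C{\left(7,-9 \right)} 75 = 77 \left(\frac{1}{2} \left(-9\right) + 2 \cdot 7\right) 75 = 77 \left(- \frac{9}{2} + 14\right) 75 = 77 \cdot \frac{19}{2} \cdot 75 = \frac{1463}{2} \cdot 75 = \frac{109725}{2}$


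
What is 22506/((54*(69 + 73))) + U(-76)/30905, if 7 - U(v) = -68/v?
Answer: 2202716693/750435210 ≈ 2.9353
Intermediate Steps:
U(v) = 7 + 68/v (U(v) = 7 - (-68)/v = 7 + 68/v)
22506/((54*(69 + 73))) + U(-76)/30905 = 22506/((54*(69 + 73))) + (7 + 68/(-76))/30905 = 22506/((54*142)) + (7 + 68*(-1/76))*(1/30905) = 22506/7668 + (7 - 17/19)*(1/30905) = 22506*(1/7668) + (116/19)*(1/30905) = 3751/1278 + 116/587195 = 2202716693/750435210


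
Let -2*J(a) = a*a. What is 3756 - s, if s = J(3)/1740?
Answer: 4356963/1160 ≈ 3756.0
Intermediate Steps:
J(a) = -a²/2 (J(a) = -a*a/2 = -a²/2)
s = -3/1160 (s = -½*3²/1740 = -½*9*(1/1740) = -9/2*1/1740 = -3/1160 ≈ -0.0025862)
3756 - s = 3756 - 1*(-3/1160) = 3756 + 3/1160 = 4356963/1160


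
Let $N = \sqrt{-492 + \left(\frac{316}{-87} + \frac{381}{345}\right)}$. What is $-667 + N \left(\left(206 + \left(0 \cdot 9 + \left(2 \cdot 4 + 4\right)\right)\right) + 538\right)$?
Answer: $-667 + \frac{252 i \sqrt{49502248755}}{3335} \approx -667.0 + 16812.0 i$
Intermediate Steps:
$N = \frac{i \sqrt{49502248755}}{10005}$ ($N = \sqrt{-492 + \left(316 \left(- \frac{1}{87}\right) + 381 \cdot \frac{1}{345}\right)} = \sqrt{-492 + \left(- \frac{316}{87} + \frac{127}{115}\right)} = \sqrt{-492 - \frac{25291}{10005}} = \sqrt{- \frac{4947751}{10005}} = \frac{i \sqrt{49502248755}}{10005} \approx 22.238 i$)
$-667 + N \left(\left(206 + \left(0 \cdot 9 + \left(2 \cdot 4 + 4\right)\right)\right) + 538\right) = -667 + \frac{i \sqrt{49502248755}}{10005} \left(\left(206 + \left(0 \cdot 9 + \left(2 \cdot 4 + 4\right)\right)\right) + 538\right) = -667 + \frac{i \sqrt{49502248755}}{10005} \left(\left(206 + \left(0 + \left(8 + 4\right)\right)\right) + 538\right) = -667 + \frac{i \sqrt{49502248755}}{10005} \left(\left(206 + \left(0 + 12\right)\right) + 538\right) = -667 + \frac{i \sqrt{49502248755}}{10005} \left(\left(206 + 12\right) + 538\right) = -667 + \frac{i \sqrt{49502248755}}{10005} \left(218 + 538\right) = -667 + \frac{i \sqrt{49502248755}}{10005} \cdot 756 = -667 + \frac{252 i \sqrt{49502248755}}{3335}$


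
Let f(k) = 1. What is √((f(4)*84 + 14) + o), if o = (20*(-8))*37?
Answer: I*√5822 ≈ 76.302*I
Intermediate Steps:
o = -5920 (o = -160*37 = -5920)
√((f(4)*84 + 14) + o) = √((1*84 + 14) - 5920) = √((84 + 14) - 5920) = √(98 - 5920) = √(-5822) = I*√5822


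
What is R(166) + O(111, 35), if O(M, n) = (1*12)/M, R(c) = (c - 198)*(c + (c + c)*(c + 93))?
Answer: -102006332/37 ≈ -2.7569e+6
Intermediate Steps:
R(c) = (-198 + c)*(c + 2*c*(93 + c)) (R(c) = (-198 + c)*(c + (2*c)*(93 + c)) = (-198 + c)*(c + 2*c*(93 + c)))
O(M, n) = 12/M
R(166) + O(111, 35) = 166*(-37026 - 209*166 + 2*166²) + 12/111 = 166*(-37026 - 34694 + 2*27556) + 12*(1/111) = 166*(-37026 - 34694 + 55112) + 4/37 = 166*(-16608) + 4/37 = -2756928 + 4/37 = -102006332/37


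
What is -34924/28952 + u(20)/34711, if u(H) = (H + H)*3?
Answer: -302193181/251238218 ≈ -1.2028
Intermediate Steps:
u(H) = 6*H (u(H) = (2*H)*3 = 6*H)
-34924/28952 + u(20)/34711 = -34924/28952 + (6*20)/34711 = -34924*1/28952 + 120*(1/34711) = -8731/7238 + 120/34711 = -302193181/251238218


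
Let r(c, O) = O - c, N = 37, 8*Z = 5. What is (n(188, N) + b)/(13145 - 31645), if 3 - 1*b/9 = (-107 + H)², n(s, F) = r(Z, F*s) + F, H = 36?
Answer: 306797/148000 ≈ 2.0730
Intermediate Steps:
Z = 5/8 (Z = (⅛)*5 = 5/8 ≈ 0.62500)
n(s, F) = -5/8 + F + F*s (n(s, F) = (F*s - 1*5/8) + F = (F*s - 5/8) + F = (-5/8 + F*s) + F = -5/8 + F + F*s)
b = -45342 (b = 27 - 9*(-107 + 36)² = 27 - 9*(-71)² = 27 - 9*5041 = 27 - 45369 = -45342)
(n(188, N) + b)/(13145 - 31645) = ((-5/8 + 37 + 37*188) - 45342)/(13145 - 31645) = ((-5/8 + 37 + 6956) - 45342)/(-18500) = (55939/8 - 45342)*(-1/18500) = -306797/8*(-1/18500) = 306797/148000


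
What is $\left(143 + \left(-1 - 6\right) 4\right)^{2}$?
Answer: $13225$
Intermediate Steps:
$\left(143 + \left(-1 - 6\right) 4\right)^{2} = \left(143 - 28\right)^{2} = 115^{2} = 13225$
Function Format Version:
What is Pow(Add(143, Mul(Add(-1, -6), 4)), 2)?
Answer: 13225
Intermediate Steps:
Pow(Add(143, Mul(Add(-1, -6), 4)), 2) = Pow(Add(143, Mul(-7, 4)), 2) = Pow(Add(143, -28), 2) = Pow(115, 2) = 13225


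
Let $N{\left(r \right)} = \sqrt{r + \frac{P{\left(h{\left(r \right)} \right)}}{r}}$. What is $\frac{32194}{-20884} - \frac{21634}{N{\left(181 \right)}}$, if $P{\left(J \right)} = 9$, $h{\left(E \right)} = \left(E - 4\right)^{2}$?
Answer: $- \frac{16097}{10442} - \frac{373 \sqrt{5931370}}{565} \approx -1609.4$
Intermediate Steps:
$h{\left(E \right)} = \left(-4 + E\right)^{2}$
$N{\left(r \right)} = \sqrt{r + \frac{9}{r}}$
$\frac{32194}{-20884} - \frac{21634}{N{\left(181 \right)}} = \frac{32194}{-20884} - \frac{21634}{\sqrt{181 + \frac{9}{181}}} = 32194 \left(- \frac{1}{20884}\right) - \frac{21634}{\sqrt{181 + 9 \cdot \frac{1}{181}}} = - \frac{16097}{10442} - \frac{21634}{\sqrt{181 + \frac{9}{181}}} = - \frac{16097}{10442} - \frac{21634}{\sqrt{\frac{32770}{181}}} = - \frac{16097}{10442} - \frac{21634}{\frac{1}{181} \sqrt{5931370}} = - \frac{16097}{10442} - 21634 \frac{\sqrt{5931370}}{32770} = - \frac{16097}{10442} - \frac{373 \sqrt{5931370}}{565}$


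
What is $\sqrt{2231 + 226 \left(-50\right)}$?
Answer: $i \sqrt{9069} \approx 95.231 i$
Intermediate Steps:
$\sqrt{2231 + 226 \left(-50\right)} = \sqrt{2231 - 11300} = \sqrt{-9069} = i \sqrt{9069}$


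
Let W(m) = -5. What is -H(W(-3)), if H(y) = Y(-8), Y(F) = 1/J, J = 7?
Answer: -1/7 ≈ -0.14286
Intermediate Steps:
Y(F) = 1/7
H(y) = 1/7
-H(W(-3)) = -1*1/7 = -1/7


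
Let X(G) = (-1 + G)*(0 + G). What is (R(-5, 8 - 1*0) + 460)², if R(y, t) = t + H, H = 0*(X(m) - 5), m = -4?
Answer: 219024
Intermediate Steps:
X(G) = G*(-1 + G) (X(G) = (-1 + G)*G = G*(-1 + G))
H = 0 (H = 0*(-4*(-1 - 4) - 5) = 0*(-4*(-5) - 5) = 0*(20 - 5) = 0*15 = 0)
R(y, t) = t (R(y, t) = t + 0 = t)
(R(-5, 8 - 1*0) + 460)² = ((8 - 1*0) + 460)² = ((8 + 0) + 460)² = (8 + 460)² = 468² = 219024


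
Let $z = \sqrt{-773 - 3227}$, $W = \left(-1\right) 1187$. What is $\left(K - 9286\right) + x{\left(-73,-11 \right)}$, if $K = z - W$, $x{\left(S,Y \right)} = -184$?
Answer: $-8283 + 20 i \sqrt{10} \approx -8283.0 + 63.246 i$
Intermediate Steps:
$W = -1187$
$z = 20 i \sqrt{10}$ ($z = \sqrt{-4000} = 20 i \sqrt{10} \approx 63.246 i$)
$K = 1187 + 20 i \sqrt{10}$ ($K = 20 i \sqrt{10} - -1187 = 20 i \sqrt{10} + 1187 = 1187 + 20 i \sqrt{10} \approx 1187.0 + 63.246 i$)
$\left(K - 9286\right) + x{\left(-73,-11 \right)} = \left(\left(1187 + 20 i \sqrt{10}\right) - 9286\right) - 184 = \left(-8099 + 20 i \sqrt{10}\right) - 184 = -8283 + 20 i \sqrt{10}$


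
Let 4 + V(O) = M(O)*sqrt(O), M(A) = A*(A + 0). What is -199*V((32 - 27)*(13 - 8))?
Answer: -621079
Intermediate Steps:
M(A) = A**2 (M(A) = A*A = A**2)
V(O) = -4 + O**(5/2) (V(O) = -4 + O**2*sqrt(O) = -4 + O**(5/2))
-199*V((32 - 27)*(13 - 8)) = -199*(-4 + ((32 - 27)*(13 - 8))**(5/2)) = -199*(-4 + (5*5)**(5/2)) = -199*(-4 + 25**(5/2)) = -199*(-4 + 3125) = -199*3121 = -621079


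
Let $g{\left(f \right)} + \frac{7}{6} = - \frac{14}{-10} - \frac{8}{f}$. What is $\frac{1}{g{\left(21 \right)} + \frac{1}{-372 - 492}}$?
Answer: $- \frac{30240}{4499} \approx -6.7215$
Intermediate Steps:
$g{\left(f \right)} = \frac{7}{30} - \frac{8}{f}$ ($g{\left(f \right)} = - \frac{7}{6} - \left(- \frac{7}{5} + \frac{8}{f}\right) = - \frac{7}{6} + \left(\frac{7}{5} - \frac{8}{f}\right) = \frac{7}{30} - \frac{8}{f}$)
$\frac{1}{g{\left(21 \right)} + \frac{1}{-372 - 492}} = \frac{1}{\left(\frac{7}{30} - \frac{8}{21}\right) + \frac{1}{-372 - 492}} = \frac{1}{\left(\frac{7}{30} - \frac{8}{21}\right) + \frac{1}{-864}} = \frac{1}{\left(\frac{7}{30} - \frac{8}{21}\right) - \frac{1}{864}} = \frac{1}{- \frac{31}{210} - \frac{1}{864}} = \frac{1}{- \frac{4499}{30240}} = - \frac{30240}{4499}$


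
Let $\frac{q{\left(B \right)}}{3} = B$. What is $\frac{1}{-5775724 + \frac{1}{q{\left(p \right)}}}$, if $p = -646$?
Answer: $- \frac{1938}{11193353113} \approx -1.7314 \cdot 10^{-7}$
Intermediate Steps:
$q{\left(B \right)} = 3 B$
$\frac{1}{-5775724 + \frac{1}{q{\left(p \right)}}} = \frac{1}{-5775724 + \frac{1}{3 \left(-646\right)}} = \frac{1}{-5775724 + \frac{1}{-1938}} = \frac{1}{-5775724 - \frac{1}{1938}} = \frac{1}{- \frac{11193353113}{1938}} = - \frac{1938}{11193353113}$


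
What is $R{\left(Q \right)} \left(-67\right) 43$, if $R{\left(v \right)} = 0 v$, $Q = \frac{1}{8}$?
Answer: $0$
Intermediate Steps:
$Q = \frac{1}{8} \approx 0.125$
$R{\left(v \right)} = 0$
$R{\left(Q \right)} \left(-67\right) 43 = 0 \left(-67\right) 43 = 0 \cdot 43 = 0$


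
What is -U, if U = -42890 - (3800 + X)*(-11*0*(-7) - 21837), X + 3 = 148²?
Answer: -561189847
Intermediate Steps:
X = 21901 (X = -3 + 148² = -3 + 21904 = 21901)
U = 561189847 (U = -42890 - (3800 + 21901)*(-11*0*(-7) - 21837) = -42890 - 25701*(0*(-7) - 21837) = -42890 - 25701*(0 - 21837) = -42890 - 25701*(-21837) = -42890 - 1*(-561232737) = -42890 + 561232737 = 561189847)
-U = -1*561189847 = -561189847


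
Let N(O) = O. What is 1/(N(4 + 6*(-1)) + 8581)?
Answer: 1/8579 ≈ 0.00011656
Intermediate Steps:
1/(N(4 + 6*(-1)) + 8581) = 1/((4 + 6*(-1)) + 8581) = 1/((4 - 6) + 8581) = 1/(-2 + 8581) = 1/8579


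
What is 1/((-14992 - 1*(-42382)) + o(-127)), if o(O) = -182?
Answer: 1/27208 ≈ 3.6754e-5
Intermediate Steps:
1/((-14992 - 1*(-42382)) + o(-127)) = 1/((-14992 - 1*(-42382)) - 182) = 1/((-14992 + 42382) - 182) = 1/(27390 - 182) = 1/27208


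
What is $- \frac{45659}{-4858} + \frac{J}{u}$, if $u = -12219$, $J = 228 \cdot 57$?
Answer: $\frac{164924251}{19786634} \approx 8.3351$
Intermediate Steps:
$J = 12996$
$- \frac{45659}{-4858} + \frac{J}{u} = - \frac{45659}{-4858} + \frac{12996}{-12219} = \left(-45659\right) \left(- \frac{1}{4858}\right) + 12996 \left(- \frac{1}{12219}\right) = \frac{45659}{4858} - \frac{4332}{4073} = \frac{164924251}{19786634}$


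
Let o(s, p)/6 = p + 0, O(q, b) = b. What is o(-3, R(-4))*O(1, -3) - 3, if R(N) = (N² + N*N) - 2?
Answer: -543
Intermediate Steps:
R(N) = -2 + 2*N² (R(N) = (N² + N²) - 2 = 2*N² - 2 = -2 + 2*N²)
o(s, p) = 6*p (o(s, p) = 6*(p + 0) = 6*p)
o(-3, R(-4))*O(1, -3) - 3 = (6*(-2 + 2*(-4)²))*(-3) - 3 = (6*(-2 + 2*16))*(-3) - 3 = (6*(-2 + 32))*(-3) - 3 = (6*30)*(-3) - 3 = 180*(-3) - 3 = -540 - 3 = -543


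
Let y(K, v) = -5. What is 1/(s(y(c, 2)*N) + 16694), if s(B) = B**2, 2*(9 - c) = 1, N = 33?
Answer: 1/43919 ≈ 2.2769e-5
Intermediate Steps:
c = 17/2 (c = 9 - 1/2*1 = 9 - 1/2 = 17/2 ≈ 8.5000)
1/(s(y(c, 2)*N) + 16694) = 1/((-5*33)**2 + 16694) = 1/((-165)**2 + 16694) = 1/(27225 + 16694) = 1/43919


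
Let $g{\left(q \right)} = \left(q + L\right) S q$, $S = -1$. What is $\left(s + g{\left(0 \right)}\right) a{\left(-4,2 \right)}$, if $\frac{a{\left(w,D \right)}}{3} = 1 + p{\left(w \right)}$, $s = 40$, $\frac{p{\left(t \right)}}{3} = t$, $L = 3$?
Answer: $-1320$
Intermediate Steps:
$p{\left(t \right)} = 3 t$
$g{\left(q \right)} = - q \left(3 + q\right)$ ($g{\left(q \right)} = \left(q + 3\right) \left(- q\right) = \left(3 + q\right) \left(- q\right) = - q \left(3 + q\right)$)
$a{\left(w,D \right)} = 3 + 9 w$ ($a{\left(w,D \right)} = 3 \left(1 + 3 w\right) = 3 + 9 w$)
$\left(s + g{\left(0 \right)}\right) a{\left(-4,2 \right)} = \left(40 - 0 \left(3 + 0\right)\right) \left(3 + 9 \left(-4\right)\right) = \left(40 - 0 \cdot 3\right) \left(3 - 36\right) = \left(40 + 0\right) \left(-33\right) = 40 \left(-33\right) = -1320$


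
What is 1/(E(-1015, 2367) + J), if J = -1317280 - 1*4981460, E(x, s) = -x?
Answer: -1/6297725 ≈ -1.5879e-7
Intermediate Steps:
J = -6298740 (J = -1317280 - 4981460 = -6298740)
1/(E(-1015, 2367) + J) = 1/(-1*(-1015) - 6298740) = 1/(1015 - 6298740) = 1/(-6297725) = -1/6297725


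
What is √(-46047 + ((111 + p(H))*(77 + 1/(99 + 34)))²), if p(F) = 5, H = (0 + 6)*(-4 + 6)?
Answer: √1410700551801/133 ≈ 8930.3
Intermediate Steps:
H = 12 (H = 6*2 = 12)
√(-46047 + ((111 + p(H))*(77 + 1/(99 + 34)))²) = √(-46047 + ((111 + 5)*(77 + 1/(99 + 34)))²) = √(-46047 + (116*(77 + 1/133))²) = √(-46047 + (116*(10242/133))²) = √(-46047 + (1188072/133)²) = √(-46047 + 1411515077184/17689) = √(1410700551801/17689) = √1410700551801/133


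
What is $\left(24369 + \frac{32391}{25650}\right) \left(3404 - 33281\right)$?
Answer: $- \frac{691704824791}{950} \approx -7.2811 \cdot 10^{8}$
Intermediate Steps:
$\left(24369 + \frac{32391}{25650}\right) \left(3404 - 33281\right) = \left(24369 + 32391 \cdot \frac{1}{25650}\right) \left(-29877\right) = \left(24369 + \frac{3599}{2850}\right) \left(-29877\right) = \frac{69455249}{2850} \left(-29877\right) = - \frac{691704824791}{950}$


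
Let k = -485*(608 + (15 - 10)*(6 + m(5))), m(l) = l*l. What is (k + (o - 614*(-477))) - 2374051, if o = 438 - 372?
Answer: -2451162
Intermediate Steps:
m(l) = l²
o = 66
k = -370055 (k = -485*(608 + (15 - 10)*(6 + 5²)) = -485*(608 + 5*(6 + 25)) = -485*(608 + 5*31) = -485*(608 + 155) = -485*763 = -370055)
(k + (o - 614*(-477))) - 2374051 = (-370055 + (66 - 614*(-477))) - 2374051 = (-370055 + (66 + 292878)) - 2374051 = (-370055 + 292944) - 2374051 = -77111 - 2374051 = -2451162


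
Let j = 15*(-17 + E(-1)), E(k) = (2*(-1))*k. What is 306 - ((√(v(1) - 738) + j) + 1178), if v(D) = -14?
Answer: -647 - 4*I*√47 ≈ -647.0 - 27.423*I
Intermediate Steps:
E(k) = -2*k
j = -225 (j = 15*(-17 - 2*(-1)) = 15*(-17 + 2) = 15*(-15) = -225)
306 - ((√(v(1) - 738) + j) + 1178) = 306 - ((√(-14 - 738) - 225) + 1178) = 306 - ((√(-752) - 225) + 1178) = 306 - ((4*I*√47 - 225) + 1178) = 306 - ((-225 + 4*I*√47) + 1178) = 306 - (953 + 4*I*√47) = 306 + (-953 - 4*I*√47) = -647 - 4*I*√47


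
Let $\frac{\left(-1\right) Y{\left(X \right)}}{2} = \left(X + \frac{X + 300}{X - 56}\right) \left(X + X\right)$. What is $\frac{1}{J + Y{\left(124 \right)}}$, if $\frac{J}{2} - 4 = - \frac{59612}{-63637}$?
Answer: $- \frac{154547}{9981701184} \approx -1.5483 \cdot 10^{-5}$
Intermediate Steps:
$Y{\left(X \right)} = - 4 X \left(X + \frac{300 + X}{-56 + X}\right)$ ($Y{\left(X \right)} = - 2 \left(X + \frac{X + 300}{X - 56}\right) \left(X + X\right) = - 2 \left(X + \frac{300 + X}{X - 56}\right) 2 X = - 2 \left(X + \frac{300 + X}{-56 + X}\right) 2 X = - 2 \cdot 2 X \left(X + \frac{300 + X}{-56 + X}\right) = - 4 X \left(X + \frac{300 + X}{-56 + X}\right)$)
$J = \frac{89760}{9091}$ ($J = 8 + 2 \left(- \frac{59612}{-63637}\right) = 8 + 2 \left(\left(-59612\right) \left(- \frac{1}{63637}\right)\right) = 8 + 2 \cdot \frac{8516}{9091} = 8 + \frac{17032}{9091} = \frac{89760}{9091} \approx 9.8735$)
$\frac{1}{J + Y{\left(124 \right)}} = \frac{1}{\frac{89760}{9091} + 4 \cdot 124 \frac{1}{-56 + 124} \left(-300 - 124^{2} + 55 \cdot 124\right)} = \frac{1}{\frac{89760}{9091} + 4 \cdot 124 \cdot \frac{1}{68} \left(-300 - 15376 + 6820\right)} = \frac{1}{\frac{89760}{9091} + 4 \cdot 124 \cdot \frac{1}{68} \left(-8856\right)} = \frac{1}{\frac{89760}{9091} - \frac{1098144}{17}} = \frac{1}{- \frac{9981701184}{154547}} = - \frac{154547}{9981701184}$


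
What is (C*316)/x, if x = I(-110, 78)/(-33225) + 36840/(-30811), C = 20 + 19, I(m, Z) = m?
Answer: -97046331030/9389383 ≈ -10336.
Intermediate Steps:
C = 39
x = -244123958/204739095 (x = -110/(-33225) + 36840/(-30811) = -110*(-1/33225) + 36840*(-1/30811) = 22/6645 - 36840/30811 = -244123958/204739095 ≈ -1.1924)
(C*316)/x = (39*316)/(-244123958/204739095) = 12324*(-204739095/244123958) = -97046331030/9389383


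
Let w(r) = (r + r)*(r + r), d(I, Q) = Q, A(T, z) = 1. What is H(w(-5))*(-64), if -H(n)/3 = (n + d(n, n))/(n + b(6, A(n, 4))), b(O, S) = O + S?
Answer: 38400/107 ≈ 358.88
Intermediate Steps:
w(r) = 4*r² (w(r) = (2*r)*(2*r) = 4*r²)
H(n) = -6*n/(7 + n) (H(n) = -3*(n + n)/(n + (6 + 1)) = -3*2*n/(n + 7) = -3*2*n/(7 + n) = -6*n/(7 + n))
H(w(-5))*(-64) = -6*4*(-5)²/(7 + 4*(-5)²)*(-64) = -6*4*25/(7 + 4*25)*(-64) = -6*100/(7 + 100)*(-64) = -6*100/107*(-64) = -6*100*1/107*(-64) = -600/107*(-64) = 38400/107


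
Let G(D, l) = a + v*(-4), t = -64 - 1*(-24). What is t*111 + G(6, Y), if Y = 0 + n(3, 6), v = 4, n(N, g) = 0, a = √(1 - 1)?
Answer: -4456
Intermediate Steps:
a = 0 (a = √0 = 0)
Y = 0 (Y = 0 + 0 = 0)
t = -40 (t = -64 + 24 = -40)
G(D, l) = -16 (G(D, l) = 0 + 4*(-4) = 0 - 16 = -16)
t*111 + G(6, Y) = -40*111 - 16 = -4440 - 16 = -4456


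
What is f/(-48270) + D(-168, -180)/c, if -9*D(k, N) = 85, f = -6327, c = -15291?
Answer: 291606121/2214289710 ≈ 0.13169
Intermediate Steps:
D(k, N) = -85/9 (D(k, N) = -⅑*85 = -85/9)
f/(-48270) + D(-168, -180)/c = -6327/(-48270) - 85/9/(-15291) = -6327*(-1/48270) - 85/9*(-1/15291) = 2109/16090 + 85/137619 = 291606121/2214289710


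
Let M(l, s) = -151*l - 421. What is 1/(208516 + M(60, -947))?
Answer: 1/199035 ≈ 5.0242e-6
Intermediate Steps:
M(l, s) = -421 - 151*l
1/(208516 + M(60, -947)) = 1/(208516 + (-421 - 151*60)) = 1/(208516 + (-421 - 9060)) = 1/(208516 - 9481) = 1/199035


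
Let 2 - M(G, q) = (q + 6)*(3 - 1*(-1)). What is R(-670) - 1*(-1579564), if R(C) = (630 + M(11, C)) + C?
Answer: 1582182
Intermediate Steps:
M(G, q) = -22 - 4*q (M(G, q) = 2 - (q + 6)*(3 - 1*(-1)) = 2 - (6 + q)*(3 + 1) = 2 - (6 + q)*4 = 2 - (24 + 4*q) = 2 + (-24 - 4*q) = -22 - 4*q)
R(C) = 608 - 3*C (R(C) = (630 + (-22 - 4*C)) + C = (608 - 4*C) + C = 608 - 3*C)
R(-670) - 1*(-1579564) = (608 - 3*(-670)) - 1*(-1579564) = (608 + 2010) + 1579564 = 2618 + 1579564 = 1582182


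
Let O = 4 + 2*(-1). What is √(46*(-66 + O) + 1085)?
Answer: 13*I*√11 ≈ 43.116*I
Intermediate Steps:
O = 2 (O = 4 - 2 = 2)
√(46*(-66 + O) + 1085) = √(46*(-66 + 2) + 1085) = √(46*(-64) + 1085) = √(-2944 + 1085) = √(-1859) = 13*I*√11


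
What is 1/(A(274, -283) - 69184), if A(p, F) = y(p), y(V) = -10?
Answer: -1/69194 ≈ -1.4452e-5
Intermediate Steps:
A(p, F) = -10
1/(A(274, -283) - 69184) = 1/(-10 - 69184) = 1/(-69194) = -1/69194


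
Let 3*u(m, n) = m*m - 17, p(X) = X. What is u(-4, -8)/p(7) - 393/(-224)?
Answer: 1147/672 ≈ 1.7068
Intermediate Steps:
u(m, n) = -17/3 + m²/3 (u(m, n) = (m*m - 17)/3 = (m² - 17)/3 = (-17 + m²)/3 = -17/3 + m²/3)
u(-4, -8)/p(7) - 393/(-224) = (-17/3 + (⅓)*(-4)²)/7 - 393/(-224) = (-17/3 + (⅓)*16)*(⅐) - 393*(-1/224) = (-17/3 + 16/3)*(⅐) + 393/224 = -⅓*⅐ + 393/224 = -1/21 + 393/224 = 1147/672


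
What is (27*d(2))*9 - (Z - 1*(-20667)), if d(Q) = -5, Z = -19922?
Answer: -1960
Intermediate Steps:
(27*d(2))*9 - (Z - 1*(-20667)) = (27*(-5))*9 - (-19922 - 1*(-20667)) = -135*9 - (-19922 + 20667) = -1215 - 1*745 = -1215 - 745 = -1960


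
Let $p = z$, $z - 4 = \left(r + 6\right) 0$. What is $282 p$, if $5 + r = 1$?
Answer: $1128$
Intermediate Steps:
$r = -4$ ($r = -5 + 1 = -4$)
$z = 4$ ($z = 4 + \left(-4 + 6\right) 0 = 4 + 2 \cdot 0 = 4 + 0 = 4$)
$p = 4$
$282 p = 282 \cdot 4 = 1128$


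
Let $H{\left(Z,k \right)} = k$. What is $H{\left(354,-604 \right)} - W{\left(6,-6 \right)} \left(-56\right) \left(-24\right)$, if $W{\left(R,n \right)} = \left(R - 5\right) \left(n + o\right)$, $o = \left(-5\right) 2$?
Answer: $20900$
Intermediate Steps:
$o = -10$
$W{\left(R,n \right)} = \left(-10 + n\right) \left(-5 + R\right)$ ($W{\left(R,n \right)} = \left(R - 5\right) \left(n - 10\right) = \left(-5 + R\right) \left(-10 + n\right) = \left(-10 + n\right) \left(-5 + R\right)$)
$H{\left(354,-604 \right)} - W{\left(6,-6 \right)} \left(-56\right) \left(-24\right) = -604 - \left(50 - 60 - -30 + 6 \left(-6\right)\right) \left(-56\right) \left(-24\right) = -604 - \left(50 - 60 + 30 - 36\right) \left(-56\right) \left(-24\right) = -604 - \left(-16\right) \left(-56\right) \left(-24\right) = -604 - 896 \left(-24\right) = -604 - -21504 = -604 + 21504 = 20900$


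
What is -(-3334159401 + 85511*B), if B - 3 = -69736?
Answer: 9297097964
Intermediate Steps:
B = -69733 (B = 3 - 69736 = -69733)
-(-3334159401 + 85511*B) = -85511/(1/(-69733 - 123*317)) = -85511/(1/(-69733 - 38991)) = -85511/(1/(-108724)) = -85511/(-1/108724) = -85511*(-108724) = 9297097964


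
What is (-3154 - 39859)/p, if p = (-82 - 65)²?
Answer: -43013/21609 ≈ -1.9905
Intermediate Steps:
p = 21609 (p = (-147)² = 21609)
(-3154 - 39859)/p = (-3154 - 39859)/21609 = -43013*1/21609 = -43013/21609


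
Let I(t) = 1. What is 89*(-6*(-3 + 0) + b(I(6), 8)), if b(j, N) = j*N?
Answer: 2314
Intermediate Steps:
b(j, N) = N*j
89*(-6*(-3 + 0) + b(I(6), 8)) = 89*(-6*(-3 + 0) + 8*1) = 89*(-6*(-3) + 8) = 89*(18 + 8) = 89*26 = 2314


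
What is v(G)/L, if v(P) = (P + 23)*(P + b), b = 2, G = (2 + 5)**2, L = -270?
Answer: -68/5 ≈ -13.600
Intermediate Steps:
G = 49 (G = 7**2 = 49)
v(P) = (2 + P)*(23 + P) (v(P) = (P + 23)*(P + 2) = (23 + P)*(2 + P) = (2 + P)*(23 + P))
v(G)/L = (46 + 49**2 + 25*49)/(-270) = (46 + 2401 + 1225)*(-1/270) = 3672*(-1/270) = -68/5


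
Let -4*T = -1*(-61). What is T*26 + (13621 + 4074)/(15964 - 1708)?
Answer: -5634809/14256 ≈ -395.26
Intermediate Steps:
T = -61/4 (T = -(-1)*(-61)/4 = -¼*61 = -61/4 ≈ -15.250)
T*26 + (13621 + 4074)/(15964 - 1708) = -61/4*26 + (13621 + 4074)/(15964 - 1708) = -793/2 + 17695/14256 = -5634809/14256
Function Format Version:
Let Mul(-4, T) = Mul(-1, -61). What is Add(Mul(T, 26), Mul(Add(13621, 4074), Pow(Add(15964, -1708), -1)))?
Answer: Rational(-5634809, 14256) ≈ -395.26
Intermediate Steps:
T = Rational(-61, 4) (T = Mul(Rational(-1, 4), Mul(-1, -61)) = Mul(Rational(-1, 4), 61) = Rational(-61, 4) ≈ -15.250)
Add(Mul(T, 26), Mul(Add(13621, 4074), Pow(Add(15964, -1708), -1))) = Add(Mul(Rational(-61, 4), 26), Mul(Add(13621, 4074), Pow(Add(15964, -1708), -1))) = Add(Rational(-793, 2), Mul(17695, Pow(14256, -1))) = Add(Rational(-793, 2), Mul(17695, Rational(1, 14256))) = Add(Rational(-793, 2), Rational(17695, 14256)) = Rational(-5634809, 14256)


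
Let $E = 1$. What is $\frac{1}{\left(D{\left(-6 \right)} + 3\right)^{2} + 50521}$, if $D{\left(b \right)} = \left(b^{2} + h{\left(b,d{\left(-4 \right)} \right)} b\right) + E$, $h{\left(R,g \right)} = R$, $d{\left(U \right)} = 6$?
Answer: $\frac{1}{56297} \approx 1.7763 \cdot 10^{-5}$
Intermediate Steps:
$D{\left(b \right)} = 1 + 2 b^{2}$ ($D{\left(b \right)} = \left(b^{2} + b b\right) + 1 = \left(b^{2} + b^{2}\right) + 1 = 2 b^{2} + 1 = 1 + 2 b^{2}$)
$\frac{1}{\left(D{\left(-6 \right)} + 3\right)^{2} + 50521} = \frac{1}{\left(\left(1 + 2 \left(-6\right)^{2}\right) + 3\right)^{2} + 50521} = \frac{1}{\left(\left(1 + 2 \cdot 36\right) + 3\right)^{2} + 50521} = \frac{1}{\left(\left(1 + 72\right) + 3\right)^{2} + 50521} = \frac{1}{\left(73 + 3\right)^{2} + 50521} = \frac{1}{76^{2} + 50521} = \frac{1}{5776 + 50521} = \frac{1}{56297}$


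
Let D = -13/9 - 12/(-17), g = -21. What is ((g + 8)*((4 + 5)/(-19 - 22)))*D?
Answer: -1469/697 ≈ -2.1076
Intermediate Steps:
D = -113/153 (D = -13*⅑ - 12*(-1/17) = -13/9 + 12/17 = -113/153 ≈ -0.73856)
((g + 8)*((4 + 5)/(-19 - 22)))*D = ((-21 + 8)*((4 + 5)/(-19 - 22)))*(-113/153) = -117/(-41)*(-113/153) = -117*(-1)/41*(-113/153) = -13*(-9/41)*(-113/153) = (117/41)*(-113/153) = -1469/697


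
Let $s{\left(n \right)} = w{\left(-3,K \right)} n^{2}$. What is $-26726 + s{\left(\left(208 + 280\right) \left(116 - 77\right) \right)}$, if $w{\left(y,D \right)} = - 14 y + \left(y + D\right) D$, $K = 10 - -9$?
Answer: $125327063578$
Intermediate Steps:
$K = 19$ ($K = 10 + 9 = 19$)
$w{\left(y,D \right)} = - 14 y + D \left(D + y\right)$ ($w{\left(y,D \right)} = - 14 y + \left(D + y\right) D = - 14 y + D \left(D + y\right)$)
$s{\left(n \right)} = 346 n^{2}$ ($s{\left(n \right)} = \left(19^{2} - -42 + 19 \left(-3\right)\right) n^{2} = \left(361 + 42 - 57\right) n^{2} = 346 n^{2}$)
$-26726 + s{\left(\left(208 + 280\right) \left(116 - 77\right) \right)} = -26726 + 346 \left(\left(208 + 280\right) \left(116 - 77\right)\right)^{2} = -26726 + 346 \left(488 \cdot 39\right)^{2} = -26726 + 346 \cdot 19032^{2} = -26726 + 346 \cdot 362217024 = -26726 + 125327090304 = 125327063578$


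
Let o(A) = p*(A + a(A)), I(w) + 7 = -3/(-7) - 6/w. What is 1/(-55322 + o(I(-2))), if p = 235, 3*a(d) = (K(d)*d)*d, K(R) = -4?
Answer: -147/8843209 ≈ -1.6623e-5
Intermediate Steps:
a(d) = -4*d²/3 (a(d) = ((-4*d)*d)/3 = (-4*d²)/3 = -4*d²/3)
I(w) = -46/7 - 6/w (I(w) = -7 + (-3/(-7) - 6/w) = -7 + (-3*(-⅐) - 6/w) = -7 + (3/7 - 6/w) = -46/7 - 6/w)
o(A) = 235*A - 940*A²/3 (o(A) = 235*(A - 4*A²/3) = 235*A - 940*A²/3)
1/(-55322 + o(I(-2))) = 1/(-55322 + 235*(-46/7 - 6/(-2))*(3 - 4*(-46/7 - 6/(-2)))/3) = 1/(-55322 + 235*(-46/7 - 6*(-½))*(3 - 4*(-46/7 - 6*(-½)))/3) = 1/(-55322 + 235*(-46/7 + 3)*(3 - 4*(-46/7 + 3))/3) = 1/(-55322 + (235/3)*(-25/7)*(3 - 4*(-25/7))) = 1/(-55322 + (235/3)*(-25/7)*(3 + 100/7)) = 1/(-55322 + (235/3)*(-25/7)*(121/7)) = 1/(-55322 - 710875/147) = 1/(-8843209/147) = -147/8843209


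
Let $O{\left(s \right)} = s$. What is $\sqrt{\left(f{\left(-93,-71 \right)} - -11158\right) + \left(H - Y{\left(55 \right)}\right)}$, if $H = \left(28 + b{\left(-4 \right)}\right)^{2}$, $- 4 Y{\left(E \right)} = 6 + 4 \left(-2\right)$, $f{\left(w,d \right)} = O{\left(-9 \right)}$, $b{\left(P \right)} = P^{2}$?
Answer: $\frac{\sqrt{52338}}{2} \approx 114.39$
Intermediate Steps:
$f{\left(w,d \right)} = -9$
$Y{\left(E \right)} = \frac{1}{2}$ ($Y{\left(E \right)} = - \frac{6 + 4 \left(-2\right)}{4} = - \frac{6 - 8}{4} = \left(- \frac{1}{4}\right) \left(-2\right) = \frac{1}{2}$)
$H = 1936$ ($H = \left(28 + \left(-4\right)^{2}\right)^{2} = \left(28 + 16\right)^{2} = 44^{2} = 1936$)
$\sqrt{\left(f{\left(-93,-71 \right)} - -11158\right) + \left(H - Y{\left(55 \right)}\right)} = \sqrt{\left(-9 - -11158\right) + \left(1936 - \frac{1}{2}\right)} = \sqrt{\left(-9 + 11158\right) + \left(1936 - \frac{1}{2}\right)} = \sqrt{11149 + \frac{3871}{2}} = \sqrt{\frac{26169}{2}} = \frac{\sqrt{52338}}{2}$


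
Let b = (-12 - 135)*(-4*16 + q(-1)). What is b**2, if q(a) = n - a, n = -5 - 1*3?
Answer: 108930969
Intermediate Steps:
n = -8 (n = -5 - 3 = -8)
q(a) = -8 - a
b = 10437 (b = (-12 - 135)*(-4*16 + (-8 - 1*(-1))) = -147*(-64 + (-8 + 1)) = -147*(-64 - 7) = -147*(-71) = 10437)
b**2 = 10437**2 = 108930969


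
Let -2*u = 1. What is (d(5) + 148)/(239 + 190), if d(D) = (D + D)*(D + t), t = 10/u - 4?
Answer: -14/143 ≈ -0.097902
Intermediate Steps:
u = -½ (u = -½*1 = -½ ≈ -0.50000)
t = -24 (t = 10/(-½) - 4 = 10*(-2) - 4 = -20 - 4 = -24)
d(D) = 2*D*(-24 + D) (d(D) = (D + D)*(D - 24) = (2*D)*(-24 + D) = 2*D*(-24 + D))
(d(5) + 148)/(239 + 190) = (2*5*(-24 + 5) + 148)/(239 + 190) = (2*5*(-19) + 148)/429 = (-190 + 148)*(1/429) = -42*1/429 = -14/143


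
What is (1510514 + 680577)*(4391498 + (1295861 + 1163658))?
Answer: 15011201689547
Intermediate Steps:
(1510514 + 680577)*(4391498 + (1295861 + 1163658)) = 2191091*(4391498 + 2459519) = 2191091*6851017 = 15011201689547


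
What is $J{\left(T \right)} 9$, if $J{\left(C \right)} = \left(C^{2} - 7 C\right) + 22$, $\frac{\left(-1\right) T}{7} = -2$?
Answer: $1080$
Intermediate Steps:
$T = 14$ ($T = \left(-7\right) \left(-2\right) = 14$)
$J{\left(C \right)} = 22 + C^{2} - 7 C$
$J{\left(T \right)} 9 = \left(22 + 14^{2} - 98\right) 9 = \left(22 + 196 - 98\right) 9 = 120 \cdot 9 = 1080$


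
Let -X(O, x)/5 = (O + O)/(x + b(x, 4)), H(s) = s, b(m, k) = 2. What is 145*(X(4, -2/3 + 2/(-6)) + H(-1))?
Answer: -5945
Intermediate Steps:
X(O, x) = -10*O/(2 + x) (X(O, x) = -5*(O + O)/(x + 2) = -5*2*O/(2 + x) = -10*O/(2 + x))
145*(X(4, -2/3 + 2/(-6)) + H(-1)) = 145*(-10*4/(2 + (-2/3 + 2/(-6))) - 1) = 145*(-10*4/(2 + (-2*⅓ + 2*(-⅙))) - 1) = 145*(-10*4/(2 + (-⅔ - ⅓)) - 1) = 145*(-10*4/(2 - 1) - 1) = 145*(-10*4/1 - 1) = 145*(-10*4*1 - 1) = 145*(-40 - 1) = 145*(-41) = -5945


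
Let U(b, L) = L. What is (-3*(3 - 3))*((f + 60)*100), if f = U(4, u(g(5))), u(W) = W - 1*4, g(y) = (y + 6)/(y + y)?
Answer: 0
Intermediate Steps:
g(y) = (6 + y)/(2*y) (g(y) = (6 + y)/((2*y)) = (6 + y)*(1/(2*y)) = (6 + y)/(2*y))
u(W) = -4 + W (u(W) = W - 4 = -4 + W)
f = -29/10 (f = -4 + (½)*(6 + 5)/5 = -4 + (½)*(⅕)*11 = -4 + 11/10 = -29/10 ≈ -2.9000)
(-3*(3 - 3))*((f + 60)*100) = (-3*(3 - 3))*((-29/10 + 60)*100) = (-3*0)*((571/10)*100) = 0*5710 = 0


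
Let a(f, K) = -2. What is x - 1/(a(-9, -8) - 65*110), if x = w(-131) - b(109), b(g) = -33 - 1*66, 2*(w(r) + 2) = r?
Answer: 225289/7152 ≈ 31.500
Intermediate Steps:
w(r) = -2 + r/2
b(g) = -99 (b(g) = -33 - 66 = -99)
x = 63/2 (x = (-2 + (½)*(-131)) - 1*(-99) = (-2 - 131/2) + 99 = -135/2 + 99 = 63/2 ≈ 31.500)
x - 1/(a(-9, -8) - 65*110) = 63/2 - 1/(-2 - 65*110) = 63/2 - 1/(-2 - 7150) = 63/2 - 1/(-7152) = 63/2 - 1*(-1/7152) = 63/2 + 1/7152 = 225289/7152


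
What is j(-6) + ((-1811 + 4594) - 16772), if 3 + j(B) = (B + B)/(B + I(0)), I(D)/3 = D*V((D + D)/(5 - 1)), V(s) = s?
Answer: -13990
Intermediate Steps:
I(D) = 3*D²/2 (I(D) = 3*(D*((D + D)/(5 - 1))) = 3*(D*((2*D)/4)) = 3*(D*((2*D)*(¼))) = 3*(D*(D/2)) = 3*(D²/2) = 3*D²/2)
j(B) = -1 (j(B) = -3 + (B + B)/(B + (3/2)*0²) = -3 + (2*B)/(B + (3/2)*0) = -3 + (2*B)/(B + 0) = -3 + (2*B)/B = -3 + 2 = -1)
j(-6) + ((-1811 + 4594) - 16772) = -1 + ((-1811 + 4594) - 16772) = -1 + (2783 - 16772) = -1 - 13989 = -13990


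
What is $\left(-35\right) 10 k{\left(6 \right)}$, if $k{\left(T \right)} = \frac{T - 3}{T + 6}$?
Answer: $- \frac{175}{2} \approx -87.5$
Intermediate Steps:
$k{\left(T \right)} = \frac{-3 + T}{6 + T}$
$\left(-35\right) 10 k{\left(6 \right)} = \left(-35\right) 10 \frac{-3 + 6}{6 + 6} = - 350 \cdot \frac{1}{12} \cdot 3 = \left(-350\right) \frac{1}{4} = - \frac{175}{2}$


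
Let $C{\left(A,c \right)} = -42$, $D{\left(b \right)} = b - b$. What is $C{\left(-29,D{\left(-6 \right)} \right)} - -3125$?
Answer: $3083$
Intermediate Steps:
$D{\left(b \right)} = 0$
$C{\left(-29,D{\left(-6 \right)} \right)} - -3125 = -42 - -3125 = -42 + 3125 = 3083$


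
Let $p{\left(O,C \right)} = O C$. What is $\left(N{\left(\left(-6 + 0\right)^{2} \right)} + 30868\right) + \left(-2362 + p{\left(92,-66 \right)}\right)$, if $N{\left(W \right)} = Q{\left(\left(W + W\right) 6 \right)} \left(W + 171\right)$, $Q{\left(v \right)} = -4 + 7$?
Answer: $23055$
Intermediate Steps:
$p{\left(O,C \right)} = C O$
$Q{\left(v \right)} = 3$
$N{\left(W \right)} = 513 + 3 W$ ($N{\left(W \right)} = 3 \left(W + 171\right) = 3 \left(171 + W\right) = 513 + 3 W$)
$\left(N{\left(\left(-6 + 0\right)^{2} \right)} + 30868\right) + \left(-2362 + p{\left(92,-66 \right)}\right) = \left(\left(513 + 3 \left(-6 + 0\right)^{2}\right) + 30868\right) - 8434 = \left(\left(513 + 3 \left(-6\right)^{2}\right) + 30868\right) - 8434 = \left(\left(513 + 3 \cdot 36\right) + 30868\right) - 8434 = \left(\left(513 + 108\right) + 30868\right) - 8434 = \left(621 + 30868\right) - 8434 = 31489 - 8434 = 23055$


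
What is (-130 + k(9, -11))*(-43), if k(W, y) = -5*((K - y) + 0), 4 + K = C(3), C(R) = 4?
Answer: 7955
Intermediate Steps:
K = 0 (K = -4 + 4 = 0)
k(W, y) = 5*y (k(W, y) = -5*((0 - y) + 0) = -5*(-y + 0) = -(-5)*y = 5*y)
(-130 + k(9, -11))*(-43) = (-130 + 5*(-11))*(-43) = (-130 - 55)*(-43) = -185*(-43) = 7955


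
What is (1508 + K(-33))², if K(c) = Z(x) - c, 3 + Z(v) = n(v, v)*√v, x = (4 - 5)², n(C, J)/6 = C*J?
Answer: 2383936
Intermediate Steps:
n(C, J) = 6*C*J (n(C, J) = 6*(C*J) = 6*C*J)
x = 1 (x = (-1)² = 1)
Z(v) = -3 + 6*v^(5/2) (Z(v) = -3 + (6*v*v)*√v = -3 + (6*v²)*√v = -3 + 6*v^(5/2))
K(c) = 3 - c (K(c) = (-3 + 6*1^(5/2)) - c = (-3 + 6*1) - c = (-3 + 6) - c = 3 - c)
(1508 + K(-33))² = (1508 + (3 - 1*(-33)))² = (1508 + (3 + 33))² = (1508 + 36)² = 1544² = 2383936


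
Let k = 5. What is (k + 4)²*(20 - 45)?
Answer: -2025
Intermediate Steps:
(k + 4)²*(20 - 45) = (5 + 4)²*(20 - 45) = 9²*(-25) = 81*(-25) = -2025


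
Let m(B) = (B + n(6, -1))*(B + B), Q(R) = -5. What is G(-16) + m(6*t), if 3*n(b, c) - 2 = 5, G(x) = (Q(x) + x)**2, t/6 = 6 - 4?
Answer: 11145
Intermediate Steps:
t = 12 (t = 6*(6 - 4) = 6*2 = 12)
G(x) = (-5 + x)**2
n(b, c) = 7/3 (n(b, c) = 2/3 + (1/3)*5 = 2/3 + 5/3 = 7/3)
m(B) = 2*B*(7/3 + B) (m(B) = (B + 7/3)*(B + B) = (7/3 + B)*(2*B) = 2*B*(7/3 + B))
G(-16) + m(6*t) = (-5 - 16)**2 + 2*(6*12)*(7 + 3*(6*12))/3 = (-21)**2 + (2/3)*72*(7 + 3*72) = 441 + (2/3)*72*(7 + 216) = 441 + (2/3)*72*223 = 441 + 10704 = 11145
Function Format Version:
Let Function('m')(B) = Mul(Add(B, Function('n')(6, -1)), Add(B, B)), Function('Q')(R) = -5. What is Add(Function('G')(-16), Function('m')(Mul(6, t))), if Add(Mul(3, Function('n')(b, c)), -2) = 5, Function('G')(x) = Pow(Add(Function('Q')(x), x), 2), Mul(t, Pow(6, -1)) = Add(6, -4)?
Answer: 11145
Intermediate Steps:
t = 12 (t = Mul(6, Add(6, -4)) = Mul(6, 2) = 12)
Function('G')(x) = Pow(Add(-5, x), 2)
Function('n')(b, c) = Rational(7, 3) (Function('n')(b, c) = Add(Rational(2, 3), Mul(Rational(1, 3), 5)) = Add(Rational(2, 3), Rational(5, 3)) = Rational(7, 3))
Function('m')(B) = Mul(2, B, Add(Rational(7, 3), B)) (Function('m')(B) = Mul(Add(B, Rational(7, 3)), Add(B, B)) = Mul(Add(Rational(7, 3), B), Mul(2, B)) = Mul(2, B, Add(Rational(7, 3), B)))
Add(Function('G')(-16), Function('m')(Mul(6, t))) = Add(Pow(Add(-5, -16), 2), Mul(Rational(2, 3), Mul(6, 12), Add(7, Mul(3, Mul(6, 12))))) = Add(Pow(-21, 2), Mul(Rational(2, 3), 72, Add(7, Mul(3, 72)))) = Add(441, Mul(Rational(2, 3), 72, Add(7, 216))) = Add(441, Mul(Rational(2, 3), 72, 223)) = Add(441, 10704) = 11145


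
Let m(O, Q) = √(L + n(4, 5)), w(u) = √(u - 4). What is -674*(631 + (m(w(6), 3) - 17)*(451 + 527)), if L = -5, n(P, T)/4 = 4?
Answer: 10780630 - 659172*√11 ≈ 8.5944e+6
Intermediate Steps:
n(P, T) = 16 (n(P, T) = 4*4 = 16)
w(u) = √(-4 + u)
m(O, Q) = √11 (m(O, Q) = √(-5 + 16) = √11)
-674*(631 + (m(w(6), 3) - 17)*(451 + 527)) = -674*(631 + (√11 - 17)*(451 + 527)) = -674*(631 + (-17 + √11)*978) = -674*(631 + (-16626 + 978*√11)) = -674*(-15995 + 978*√11) = 10780630 - 659172*√11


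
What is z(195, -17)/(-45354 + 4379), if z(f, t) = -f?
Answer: 39/8195 ≈ 0.0047590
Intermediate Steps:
z(195, -17)/(-45354 + 4379) = (-1*195)/(-45354 + 4379) = -195/(-40975) = -195*(-1/40975) = 39/8195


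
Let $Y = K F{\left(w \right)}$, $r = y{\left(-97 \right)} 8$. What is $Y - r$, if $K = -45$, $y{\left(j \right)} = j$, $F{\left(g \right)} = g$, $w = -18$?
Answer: $1586$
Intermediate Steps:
$r = -776$ ($r = \left(-97\right) 8 = -776$)
$Y = 810$ ($Y = \left(-45\right) \left(-18\right) = 810$)
$Y - r = 810 - -776 = 810 + 776 = 1586$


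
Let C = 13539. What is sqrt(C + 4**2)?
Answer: sqrt(13555) ≈ 116.43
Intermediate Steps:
sqrt(C + 4**2) = sqrt(13539 + 4**2) = sqrt(13539 + 16) = sqrt(13555)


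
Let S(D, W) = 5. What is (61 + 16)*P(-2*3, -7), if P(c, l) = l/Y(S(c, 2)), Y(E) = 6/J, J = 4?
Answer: -1078/3 ≈ -359.33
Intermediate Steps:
Y(E) = 3/2 (Y(E) = 6/4 = 6*(¼) = 3/2)
P(c, l) = 2*l/3 (P(c, l) = l/(3/2) = l*(⅔) = 2*l/3)
(61 + 16)*P(-2*3, -7) = (61 + 16)*((⅔)*(-7)) = 77*(-14/3) = -1078/3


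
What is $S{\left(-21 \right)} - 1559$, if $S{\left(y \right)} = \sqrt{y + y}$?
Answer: $-1559 + i \sqrt{42} \approx -1559.0 + 6.4807 i$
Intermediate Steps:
$S{\left(y \right)} = \sqrt{2} \sqrt{y}$ ($S{\left(y \right)} = \sqrt{2 y} = \sqrt{2} \sqrt{y}$)
$S{\left(-21 \right)} - 1559 = \sqrt{2} \sqrt{-21} - 1559 = \sqrt{2} i \sqrt{21} - 1559 = i \sqrt{42} - 1559 = -1559 + i \sqrt{42}$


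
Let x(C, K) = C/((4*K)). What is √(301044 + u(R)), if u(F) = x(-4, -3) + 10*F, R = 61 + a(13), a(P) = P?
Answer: √2716059/3 ≈ 549.35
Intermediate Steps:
R = 74 (R = 61 + 13 = 74)
x(C, K) = C/(4*K) (x(C, K) = C*(1/(4*K)) = C/(4*K))
u(F) = ⅓ + 10*F (u(F) = (¼)*(-4)/(-3) + 10*F = (¼)*(-4)*(-⅓) + 10*F = ⅓ + 10*F)
√(301044 + u(R)) = √(301044 + (⅓ + 10*74)) = √(301044 + (⅓ + 740)) = √(301044 + 2221/3) = √(905353/3) = √2716059/3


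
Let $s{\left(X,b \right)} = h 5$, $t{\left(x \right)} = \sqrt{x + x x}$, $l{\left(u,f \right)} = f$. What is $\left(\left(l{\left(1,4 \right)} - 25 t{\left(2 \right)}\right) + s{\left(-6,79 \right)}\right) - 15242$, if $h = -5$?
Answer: $-15263 - 25 \sqrt{6} \approx -15324.0$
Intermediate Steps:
$t{\left(x \right)} = \sqrt{x + x^{2}}$
$s{\left(X,b \right)} = -25$ ($s{\left(X,b \right)} = \left(-5\right) 5 = -25$)
$\left(\left(l{\left(1,4 \right)} - 25 t{\left(2 \right)}\right) + s{\left(-6,79 \right)}\right) - 15242 = \left(\left(4 - 25 \sqrt{2 \left(1 + 2\right)}\right) - 25\right) - 15242 = \left(\left(4 - 25 \sqrt{2 \cdot 3}\right) - 25\right) - 15242 = \left(\left(4 - 25 \sqrt{6}\right) - 25\right) - 15242 = \left(-21 - 25 \sqrt{6}\right) - 15242 = -15263 - 25 \sqrt{6}$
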